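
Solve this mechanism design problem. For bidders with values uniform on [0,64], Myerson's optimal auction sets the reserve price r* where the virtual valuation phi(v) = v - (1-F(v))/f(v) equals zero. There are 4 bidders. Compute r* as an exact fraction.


Step 1: For U[0,64], F(v) = v/64 and f(v) = 1/64
Step 2: phi(v) = v - (1 - v/64)/(1/64) = v - (64 - v) = 2v - 64
Step 3: Set phi(r*) = 0: 2r* - 64 = 0
Step 4: r* = 64/2 = 32 (the number of bidders n = 4 does not enter)

32


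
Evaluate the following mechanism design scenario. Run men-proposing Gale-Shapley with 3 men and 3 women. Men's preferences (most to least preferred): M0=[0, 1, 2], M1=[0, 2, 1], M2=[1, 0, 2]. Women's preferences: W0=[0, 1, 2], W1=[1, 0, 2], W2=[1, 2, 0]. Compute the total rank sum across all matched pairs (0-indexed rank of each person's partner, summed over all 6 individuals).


Step 1: Run Gale-Shapley (men propose, women hold best offer):
  M0 proposes to W0; she accepts
  M1 proposes to W0; rejected
  M1 proposes to W2; she accepts
  M2 proposes to W1; she accepts
Step 2: Final matching: W0-M0, W1-M2, W2-M1
Step 3: 0-indexed ranks (man's rank of his match, then woman's): 0 + 0 + 0 + 2 + 1 + 0
Step 4: Total rank sum = 3

3


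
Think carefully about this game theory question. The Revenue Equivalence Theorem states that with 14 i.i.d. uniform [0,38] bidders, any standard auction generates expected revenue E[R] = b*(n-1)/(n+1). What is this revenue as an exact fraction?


Step 1: By Revenue Equivalence, expected revenue = b*(n-1)/(n+1)
Step 2: Substituting n = 14, b = 38
Step 3: Revenue = 38*(14-1)/(14+1) = 38*13/15
Step 4: Revenue = 494/15

494/15


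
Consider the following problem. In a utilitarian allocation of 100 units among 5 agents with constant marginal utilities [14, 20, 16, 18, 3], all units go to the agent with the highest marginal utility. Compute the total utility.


Step 1: The marginal utilities are [14, 20, 16, 18, 3]
Step 2: The highest marginal utility is 20
Step 3: All 100 units go to that agent
Step 4: Total utility = 20 * 100 = 2000

2000


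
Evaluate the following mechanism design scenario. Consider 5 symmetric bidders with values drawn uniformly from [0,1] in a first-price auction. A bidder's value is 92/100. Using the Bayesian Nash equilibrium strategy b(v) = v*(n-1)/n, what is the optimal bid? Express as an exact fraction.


Step 1: The symmetric BNE bidding function is b(v) = v * (n-1) / n
Step 2: Substitute v = 23/25 and n = 5
Step 3: b = 23/25 * 4/5
Step 4: b = 92/125

92/125


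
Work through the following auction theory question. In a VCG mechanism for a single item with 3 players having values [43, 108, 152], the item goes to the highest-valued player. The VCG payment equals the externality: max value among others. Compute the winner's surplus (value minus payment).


Step 1: The winner is the agent with the highest value: agent 2 with value 152
Step 2: Values of other agents: [43, 108]
Step 3: VCG payment = max of others' values = 108
Step 4: Surplus = 152 - 108 = 44

44


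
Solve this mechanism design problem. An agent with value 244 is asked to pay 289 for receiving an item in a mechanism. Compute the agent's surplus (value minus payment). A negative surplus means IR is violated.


Step 1: Surplus = value - payment = 244 - 289 = -45
Step 2: IR is violated (surplus < 0)

-45


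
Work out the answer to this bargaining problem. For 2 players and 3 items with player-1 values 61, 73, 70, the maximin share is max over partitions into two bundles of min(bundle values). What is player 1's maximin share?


Step 1: Item values = 61, 73, 70
Step 2: Enumerate all 2-bundle partitions and take the smaller bundle:
  Partition 1: {61} vs {73,70} -> bundles 61, 143; min = 61
  Partition 2: {73} vs {61,70} -> bundles 73, 131; min = 73
  Partition 3: {70} vs {61,73} -> bundles 70, 134; min = 70
Step 3: MMS = max(61, 73, 70) = 73

73


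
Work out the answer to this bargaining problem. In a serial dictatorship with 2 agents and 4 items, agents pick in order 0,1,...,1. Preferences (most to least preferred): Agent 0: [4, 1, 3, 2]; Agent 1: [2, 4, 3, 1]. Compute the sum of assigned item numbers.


Step 1: Agent 0 picks item 4
Step 2: Agent 1 picks item 2
Step 3: Sum = 4 + 2 = 6

6


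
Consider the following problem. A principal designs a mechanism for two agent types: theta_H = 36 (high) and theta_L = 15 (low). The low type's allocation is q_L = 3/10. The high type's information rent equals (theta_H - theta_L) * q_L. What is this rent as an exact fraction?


Step 1: theta_H - theta_L = 36 - 15 = 21
Step 2: Information rent = (theta_H - theta_L) * q_L
Step 3: = 21 * 3/10
Step 4: = 63/10

63/10


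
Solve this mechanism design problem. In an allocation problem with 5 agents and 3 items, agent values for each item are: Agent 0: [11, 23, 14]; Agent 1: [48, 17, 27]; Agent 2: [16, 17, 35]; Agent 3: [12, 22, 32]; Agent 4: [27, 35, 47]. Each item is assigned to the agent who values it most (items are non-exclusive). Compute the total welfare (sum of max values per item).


Step 1: For each item, find the maximum value among all agents.
Step 2: Item 0 -> Agent 1 (value 48)
Step 3: Item 1 -> Agent 4 (value 35)
Step 4: Item 2 -> Agent 4 (value 47)
Step 5: Total welfare = 48 + 35 + 47 = 130

130


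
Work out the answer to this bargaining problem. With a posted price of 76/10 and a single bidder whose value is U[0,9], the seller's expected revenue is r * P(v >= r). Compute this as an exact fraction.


Step 1: Posted price r = 38/5, value support [0,9]
Step 2: P(v >= r) = (9 - 38/5)/9 = 7/45
Step 3: Expected revenue = r * P(v >= r) = 38/5 * 7/45
Step 4: Revenue = 266/225

266/225


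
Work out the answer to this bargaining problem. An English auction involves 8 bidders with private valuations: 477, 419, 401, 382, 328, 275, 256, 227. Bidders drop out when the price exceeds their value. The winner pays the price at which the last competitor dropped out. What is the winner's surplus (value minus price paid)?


Step 1: Identify the highest value: 477
Step 2: Identify the second-highest value: 419
Step 3: The final price = second-highest value = 419
Step 4: Surplus = 477 - 419 = 58

58


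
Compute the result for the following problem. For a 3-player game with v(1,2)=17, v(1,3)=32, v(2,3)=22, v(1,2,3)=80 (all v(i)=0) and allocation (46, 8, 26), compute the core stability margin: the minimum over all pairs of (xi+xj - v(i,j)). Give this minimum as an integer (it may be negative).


Step 1: Slack for coalition (1,2): x1+x2 - v12 = 54 - 17 = 37
Step 2: Slack for coalition (1,3): x1+x3 - v13 = 72 - 32 = 40
Step 3: Slack for coalition (2,3): x2+x3 - v23 = 34 - 22 = 12
Step 4: Minimum slack = min(37, 40, 12) = 12, attained by (2,3); no pair can gain by deviating, so the allocation is in the core

12


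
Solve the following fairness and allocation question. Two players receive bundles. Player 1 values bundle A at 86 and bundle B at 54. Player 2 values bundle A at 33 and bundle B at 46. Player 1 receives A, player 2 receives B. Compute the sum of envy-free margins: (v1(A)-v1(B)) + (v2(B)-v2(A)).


Step 1: Player 1's margin = v1(A) - v1(B) = 86 - 54 = 32
Step 2: Player 2's margin = v2(B) - v2(A) = 46 - 33 = 13
Step 3: Total margin = 32 + 13 = 45

45


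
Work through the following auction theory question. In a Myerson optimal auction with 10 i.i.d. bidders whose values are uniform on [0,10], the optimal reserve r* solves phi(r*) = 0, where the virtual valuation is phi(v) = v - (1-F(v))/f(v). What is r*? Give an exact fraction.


Step 1: For U[0,10], F(v) = v/10 and f(v) = 1/10
Step 2: phi(v) = v - (1 - v/10)/(1/10) = v - (10 - v) = 2v - 10
Step 3: Set phi(r*) = 0: 2r* - 10 = 0
Step 4: r* = 10/2 = 5 (the number of bidders n = 10 does not enter)

5


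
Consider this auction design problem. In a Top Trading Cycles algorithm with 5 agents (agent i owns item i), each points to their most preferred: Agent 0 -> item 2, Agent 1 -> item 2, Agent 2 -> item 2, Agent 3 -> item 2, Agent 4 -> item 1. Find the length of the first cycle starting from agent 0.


Step 1: Trace the pointer graph from agent 0: 0 -> 2 -> 2
Step 2: A cycle is detected when we revisit agent 2
Step 3: The cycle is: 2 -> 2
Step 4: Cycle length = 1

1


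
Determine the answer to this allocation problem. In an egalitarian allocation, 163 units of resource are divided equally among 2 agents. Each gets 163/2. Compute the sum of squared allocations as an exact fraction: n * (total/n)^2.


Step 1: Each agent's share = 163/2
Step 2: Square of each share = (163/2)^2 = 26569/4
Step 3: Sum of squares = 2 * 26569/4 = 26569/2

26569/2


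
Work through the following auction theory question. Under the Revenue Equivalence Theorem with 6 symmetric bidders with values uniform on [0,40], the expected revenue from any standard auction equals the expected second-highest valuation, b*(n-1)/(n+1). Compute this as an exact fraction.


Step 1: By Revenue Equivalence, expected revenue = b*(n-1)/(n+1)
Step 2: Substituting n = 6, b = 40
Step 3: Revenue = 40*(6-1)/(6+1) = 40*5/7
Step 4: Revenue = 200/7

200/7


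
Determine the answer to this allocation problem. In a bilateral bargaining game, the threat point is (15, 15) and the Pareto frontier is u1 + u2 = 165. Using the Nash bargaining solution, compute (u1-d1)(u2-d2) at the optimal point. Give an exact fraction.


Step 1: The Nash solution splits surplus symmetrically above the disagreement point
Step 2: u1 = (total + d1 - d2)/2 = (165 + 15 - 15)/2 = 165/2
Step 3: u2 = (total - d1 + d2)/2 = (165 - 15 + 15)/2 = 165/2
Step 4: Nash product = (165/2 - 15) * (165/2 - 15)
Step 5: = 135/2 * 135/2 = 18225/4

18225/4


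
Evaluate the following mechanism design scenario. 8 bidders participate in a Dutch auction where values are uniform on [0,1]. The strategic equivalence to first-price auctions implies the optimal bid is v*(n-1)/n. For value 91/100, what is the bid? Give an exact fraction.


Step 1: Dutch auctions are strategically equivalent to first-price auctions
Step 2: The equilibrium bid is b(v) = v*(n-1)/n
Step 3: b = 91/100 * 7/8
Step 4: b = 637/800

637/800


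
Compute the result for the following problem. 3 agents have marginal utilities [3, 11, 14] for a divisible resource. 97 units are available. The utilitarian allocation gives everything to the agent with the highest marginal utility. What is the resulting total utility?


Step 1: The marginal utilities are [3, 11, 14]
Step 2: The highest marginal utility is 14
Step 3: All 97 units go to that agent
Step 4: Total utility = 14 * 97 = 1358

1358


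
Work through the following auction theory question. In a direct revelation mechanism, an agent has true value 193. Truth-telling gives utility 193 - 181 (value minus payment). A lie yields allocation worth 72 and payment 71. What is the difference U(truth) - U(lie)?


Step 1: U(truth) = value - payment = 193 - 181 = 12
Step 2: U(lie) = allocation - payment = 72 - 71 = 1
Step 3: IC gap = 12 - 1 = 11

11


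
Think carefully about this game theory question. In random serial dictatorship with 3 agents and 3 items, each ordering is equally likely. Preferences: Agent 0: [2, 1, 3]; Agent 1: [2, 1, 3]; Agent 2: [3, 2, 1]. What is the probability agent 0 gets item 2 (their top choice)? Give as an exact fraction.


Step 1: Agent 0 wants item 2
Step 2: There are 6 possible orderings of agents
Step 3: In 3 orderings, agent 0 gets item 2
Step 4: Probability = 3/6 = 1/2

1/2


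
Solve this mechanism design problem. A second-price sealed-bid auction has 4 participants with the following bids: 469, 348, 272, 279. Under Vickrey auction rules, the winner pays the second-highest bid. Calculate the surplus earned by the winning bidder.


Step 1: Sort bids in descending order: 469, 348, 279, 272
Step 2: The winning bid is the highest: 469
Step 3: The payment equals the second-highest bid: 348
Step 4: Surplus = winner's bid - payment = 469 - 348 = 121

121


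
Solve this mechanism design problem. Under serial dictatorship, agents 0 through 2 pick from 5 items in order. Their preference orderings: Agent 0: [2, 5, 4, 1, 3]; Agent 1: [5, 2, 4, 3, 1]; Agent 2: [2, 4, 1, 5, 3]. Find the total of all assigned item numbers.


Step 1: Agent 0 picks item 2
Step 2: Agent 1 picks item 5
Step 3: Agent 2 picks item 4
Step 4: Sum = 2 + 5 + 4 = 11

11


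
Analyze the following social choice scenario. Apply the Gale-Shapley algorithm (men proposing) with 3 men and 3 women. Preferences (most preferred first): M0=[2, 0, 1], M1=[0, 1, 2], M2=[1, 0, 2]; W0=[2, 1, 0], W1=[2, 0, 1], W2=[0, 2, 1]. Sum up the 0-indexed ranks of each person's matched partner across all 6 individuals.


Step 1: Run Gale-Shapley (men propose, women hold best offer):
  M0 proposes to W2; she accepts
  M1 proposes to W0; she accepts
  M2 proposes to W1; she accepts
Step 2: Final matching: W0-M1, W1-M2, W2-M0
Step 3: 0-indexed ranks (man's rank of his match, then woman's): 0 + 1 + 0 + 0 + 0 + 0
Step 4: Total rank sum = 1

1


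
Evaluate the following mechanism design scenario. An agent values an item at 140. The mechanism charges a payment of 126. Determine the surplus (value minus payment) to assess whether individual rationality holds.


Step 1: Surplus = value - payment = 140 - 126 = 14
Step 2: IR is satisfied (surplus >= 0)

14


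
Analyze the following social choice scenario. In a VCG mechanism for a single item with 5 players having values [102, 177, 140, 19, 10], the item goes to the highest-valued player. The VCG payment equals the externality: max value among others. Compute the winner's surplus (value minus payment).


Step 1: The winner is the agent with the highest value: agent 1 with value 177
Step 2: Values of other agents: [102, 140, 19, 10]
Step 3: VCG payment = max of others' values = 140
Step 4: Surplus = 177 - 140 = 37

37


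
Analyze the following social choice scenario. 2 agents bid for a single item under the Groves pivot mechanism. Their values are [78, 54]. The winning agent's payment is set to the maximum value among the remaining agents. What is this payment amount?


Step 1: The efficient winner is agent 0 with value 78
Step 2: Other agents' values: [54]
Step 3: Pivot payment = max(others) = 54
Step 4: The winner pays 54

54


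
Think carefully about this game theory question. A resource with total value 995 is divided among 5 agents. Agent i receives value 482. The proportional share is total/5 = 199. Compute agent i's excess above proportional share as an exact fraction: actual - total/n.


Step 1: Proportional share = 995/5 = 199
Step 2: Agent's actual allocation = 482
Step 3: Excess = 482 - 199 = 283

283


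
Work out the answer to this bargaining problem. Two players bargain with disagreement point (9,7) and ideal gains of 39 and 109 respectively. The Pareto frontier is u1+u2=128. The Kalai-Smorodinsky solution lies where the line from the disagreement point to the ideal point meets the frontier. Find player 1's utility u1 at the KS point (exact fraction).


Step 1: At the KS point, (u1-d1)/r1 = (u2-d2)/r2 = t and u1+u2 = 128
Step 2: u1 = d1 + r1*t and u2 = d2 + r2*t, so (d1 + r1*t) + (d2 + r2*t) = 128
Step 3: t = (128 - 9 - 7)/(39 + 109) = 112/148 = 28/37
Step 4: u1 = d1 + r1*t = 9 + 39 * 28/37 = 1425/37
Step 5: (Check: u2 = d2 + r2*t = 3311/37; u1+u2 = 1425/37 + 3311/37 = 128, on the frontier.)

1425/37


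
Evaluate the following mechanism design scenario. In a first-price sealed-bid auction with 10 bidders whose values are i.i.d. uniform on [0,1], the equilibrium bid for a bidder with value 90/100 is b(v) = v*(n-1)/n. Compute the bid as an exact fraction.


Step 1: The symmetric BNE bidding function is b(v) = v * (n-1) / n
Step 2: Substitute v = 9/10 and n = 10
Step 3: b = 9/10 * 9/10
Step 4: b = 81/100

81/100


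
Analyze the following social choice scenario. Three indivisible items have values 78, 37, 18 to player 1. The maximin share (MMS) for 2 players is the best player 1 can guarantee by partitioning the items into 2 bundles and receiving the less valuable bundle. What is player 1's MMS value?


Step 1: Item values = 78, 37, 18
Step 2: Enumerate all 2-bundle partitions and take the smaller bundle:
  Partition 1: {78} vs {37,18} -> bundles 78, 55; min = 55
  Partition 2: {37} vs {78,18} -> bundles 37, 96; min = 37
  Partition 3: {18} vs {78,37} -> bundles 18, 115; min = 18
Step 3: MMS = max(55, 37, 18) = 55

55


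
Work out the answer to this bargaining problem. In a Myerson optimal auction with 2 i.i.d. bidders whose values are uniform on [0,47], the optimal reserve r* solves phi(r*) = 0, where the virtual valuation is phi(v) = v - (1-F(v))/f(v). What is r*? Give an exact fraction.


Step 1: For U[0,47], F(v) = v/47 and f(v) = 1/47
Step 2: phi(v) = v - (1 - v/47)/(1/47) = v - (47 - v) = 2v - 47
Step 3: Set phi(r*) = 0: 2r* - 47 = 0
Step 4: r* = 47/2 (the number of bidders n = 2 does not enter)

47/2


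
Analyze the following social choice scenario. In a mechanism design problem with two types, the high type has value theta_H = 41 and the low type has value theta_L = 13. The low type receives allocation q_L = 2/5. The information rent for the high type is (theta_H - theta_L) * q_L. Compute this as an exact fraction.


Step 1: theta_H - theta_L = 41 - 13 = 28
Step 2: Information rent = (theta_H - theta_L) * q_L
Step 3: = 28 * 2/5
Step 4: = 56/5

56/5


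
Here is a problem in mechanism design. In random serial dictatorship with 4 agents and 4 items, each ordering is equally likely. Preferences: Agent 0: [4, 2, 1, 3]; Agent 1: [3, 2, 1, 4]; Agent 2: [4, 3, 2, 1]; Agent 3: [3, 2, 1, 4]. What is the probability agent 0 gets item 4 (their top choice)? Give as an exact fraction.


Step 1: Agent 0 wants item 4
Step 2: There are 24 possible orderings of agents
Step 3: In 12 orderings, agent 0 gets item 4
Step 4: Probability = 12/24 = 1/2

1/2


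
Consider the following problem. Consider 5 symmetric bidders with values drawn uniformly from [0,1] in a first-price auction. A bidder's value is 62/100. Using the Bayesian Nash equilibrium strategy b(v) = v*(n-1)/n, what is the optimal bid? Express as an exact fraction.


Step 1: The symmetric BNE bidding function is b(v) = v * (n-1) / n
Step 2: Substitute v = 31/50 and n = 5
Step 3: b = 31/50 * 4/5
Step 4: b = 62/125

62/125


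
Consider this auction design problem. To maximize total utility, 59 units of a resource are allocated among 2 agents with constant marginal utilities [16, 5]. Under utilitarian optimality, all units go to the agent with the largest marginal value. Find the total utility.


Step 1: The marginal utilities are [16, 5]
Step 2: The highest marginal utility is 16
Step 3: All 59 units go to that agent
Step 4: Total utility = 16 * 59 = 944

944


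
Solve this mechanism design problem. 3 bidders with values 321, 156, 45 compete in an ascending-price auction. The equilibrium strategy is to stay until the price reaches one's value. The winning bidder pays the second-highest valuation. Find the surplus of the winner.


Step 1: Identify the highest value: 321
Step 2: Identify the second-highest value: 156
Step 3: The final price = second-highest value = 156
Step 4: Surplus = 321 - 156 = 165

165


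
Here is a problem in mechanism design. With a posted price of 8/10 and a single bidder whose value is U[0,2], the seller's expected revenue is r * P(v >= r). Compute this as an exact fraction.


Step 1: Posted price r = 4/5, value support [0,2]
Step 2: P(v >= r) = (2 - 4/5)/2 = 3/5
Step 3: Expected revenue = r * P(v >= r) = 4/5 * 3/5
Step 4: Revenue = 12/25

12/25


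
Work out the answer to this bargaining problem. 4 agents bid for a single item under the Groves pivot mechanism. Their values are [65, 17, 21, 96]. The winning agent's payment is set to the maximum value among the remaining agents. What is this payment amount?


Step 1: The efficient winner is agent 3 with value 96
Step 2: Other agents' values: [65, 17, 21]
Step 3: Pivot payment = max(others) = 65
Step 4: The winner pays 65

65


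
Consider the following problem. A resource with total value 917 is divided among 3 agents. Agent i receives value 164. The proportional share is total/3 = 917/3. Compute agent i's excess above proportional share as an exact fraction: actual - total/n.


Step 1: Proportional share = 917/3
Step 2: Agent's actual allocation = 164
Step 3: Excess = 164 - 917/3 = -425/3

-425/3


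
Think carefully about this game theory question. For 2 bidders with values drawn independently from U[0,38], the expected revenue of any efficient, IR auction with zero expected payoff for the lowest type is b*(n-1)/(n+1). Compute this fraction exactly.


Step 1: By Revenue Equivalence, expected revenue = b*(n-1)/(n+1)
Step 2: Substituting n = 2, b = 38
Step 3: Revenue = 38*(2-1)/(2+1) = 38*1/3
Step 4: Revenue = 38/3

38/3


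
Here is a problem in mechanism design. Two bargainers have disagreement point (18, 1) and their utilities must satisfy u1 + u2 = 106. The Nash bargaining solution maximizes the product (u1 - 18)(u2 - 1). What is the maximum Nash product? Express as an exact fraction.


Step 1: The Nash solution splits surplus symmetrically above the disagreement point
Step 2: u1 = (total + d1 - d2)/2 = (106 + 18 - 1)/2 = 123/2
Step 3: u2 = (total - d1 + d2)/2 = (106 - 18 + 1)/2 = 89/2
Step 4: Nash product = (123/2 - 18) * (89/2 - 1)
Step 5: = 87/2 * 87/2 = 7569/4

7569/4


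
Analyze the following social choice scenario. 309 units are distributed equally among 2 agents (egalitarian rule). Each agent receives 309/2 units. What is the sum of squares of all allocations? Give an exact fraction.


Step 1: Each agent's share = 309/2
Step 2: Square of each share = (309/2)^2 = 95481/4
Step 3: Sum of squares = 2 * 95481/4 = 95481/2

95481/2


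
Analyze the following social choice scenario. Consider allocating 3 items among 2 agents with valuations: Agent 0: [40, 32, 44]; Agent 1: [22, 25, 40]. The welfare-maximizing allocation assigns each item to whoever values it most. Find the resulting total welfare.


Step 1: For each item, find the maximum value among all agents.
Step 2: Item 0 -> Agent 0 (value 40)
Step 3: Item 1 -> Agent 0 (value 32)
Step 4: Item 2 -> Agent 0 (value 44)
Step 5: Total welfare = 40 + 32 + 44 = 116

116


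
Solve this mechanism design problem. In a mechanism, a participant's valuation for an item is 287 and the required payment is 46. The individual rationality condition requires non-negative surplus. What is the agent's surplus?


Step 1: Surplus = value - payment = 287 - 46 = 241
Step 2: IR is satisfied (surplus >= 0)

241


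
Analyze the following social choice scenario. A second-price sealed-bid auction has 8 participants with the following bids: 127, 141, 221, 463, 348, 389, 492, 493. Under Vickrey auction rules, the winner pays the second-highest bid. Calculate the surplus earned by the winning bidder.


Step 1: Sort bids in descending order: 493, 492, 463, 389, 348, 221, 141, 127
Step 2: The winning bid is the highest: 493
Step 3: The payment equals the second-highest bid: 492
Step 4: Surplus = winner's bid - payment = 493 - 492 = 1

1


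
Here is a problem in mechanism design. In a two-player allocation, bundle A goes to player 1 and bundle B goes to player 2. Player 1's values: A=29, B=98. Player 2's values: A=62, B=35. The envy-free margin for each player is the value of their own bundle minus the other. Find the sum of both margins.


Step 1: Player 1's margin = v1(A) - v1(B) = 29 - 98 = -69
Step 2: Player 2's margin = v2(B) - v2(A) = 35 - 62 = -27
Step 3: Total margin = -69 + -27 = -96

-96


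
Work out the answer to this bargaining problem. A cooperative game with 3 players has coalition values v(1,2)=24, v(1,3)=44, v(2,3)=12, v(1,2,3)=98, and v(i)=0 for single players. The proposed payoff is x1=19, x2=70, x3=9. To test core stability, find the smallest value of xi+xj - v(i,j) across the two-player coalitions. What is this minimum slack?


Step 1: Slack for coalition (1,2): x1+x2 - v12 = 89 - 24 = 65
Step 2: Slack for coalition (1,3): x1+x3 - v13 = 28 - 44 = -16
Step 3: Slack for coalition (2,3): x2+x3 - v23 = 79 - 12 = 67
Step 4: Minimum slack = min(65, -16, 67) = -16, attained by (1,3); coalition (1,3) can block (slack < 0), so the allocation is not in the core

-16


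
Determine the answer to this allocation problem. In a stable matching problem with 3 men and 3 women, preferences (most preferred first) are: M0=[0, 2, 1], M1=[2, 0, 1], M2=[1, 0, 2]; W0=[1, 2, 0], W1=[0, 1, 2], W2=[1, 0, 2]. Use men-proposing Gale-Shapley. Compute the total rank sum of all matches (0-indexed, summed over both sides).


Step 1: Run Gale-Shapley (men propose, women hold best offer):
  M0 proposes to W0; she accepts
  M1 proposes to W2; she accepts
  M2 proposes to W1; she accepts
Step 2: Final matching: W0-M0, W1-M2, W2-M1
Step 3: 0-indexed ranks (man's rank of his match, then woman's): 0 + 2 + 0 + 2 + 0 + 0
Step 4: Total rank sum = 4

4


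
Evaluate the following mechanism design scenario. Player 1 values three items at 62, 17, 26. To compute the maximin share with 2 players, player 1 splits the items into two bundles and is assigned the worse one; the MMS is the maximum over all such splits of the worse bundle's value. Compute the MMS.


Step 1: Item values = 62, 17, 26
Step 2: Enumerate all 2-bundle partitions and take the smaller bundle:
  Partition 1: {62} vs {17,26} -> bundles 62, 43; min = 43
  Partition 2: {17} vs {62,26} -> bundles 17, 88; min = 17
  Partition 3: {26} vs {62,17} -> bundles 26, 79; min = 26
Step 3: MMS = max(43, 17, 26) = 43

43


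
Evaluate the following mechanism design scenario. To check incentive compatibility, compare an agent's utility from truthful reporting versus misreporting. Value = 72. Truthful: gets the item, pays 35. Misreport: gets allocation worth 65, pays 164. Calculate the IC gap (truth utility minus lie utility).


Step 1: U(truth) = value - payment = 72 - 35 = 37
Step 2: U(lie) = allocation - payment = 65 - 164 = -99
Step 3: IC gap = 37 - (-99) = 136

136


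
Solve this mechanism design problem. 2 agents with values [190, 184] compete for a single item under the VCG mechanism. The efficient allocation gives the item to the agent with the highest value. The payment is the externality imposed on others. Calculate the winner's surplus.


Step 1: The winner is the agent with the highest value: agent 0 with value 190
Step 2: Values of other agents: [184]
Step 3: VCG payment = max of others' values = 184
Step 4: Surplus = 190 - 184 = 6

6


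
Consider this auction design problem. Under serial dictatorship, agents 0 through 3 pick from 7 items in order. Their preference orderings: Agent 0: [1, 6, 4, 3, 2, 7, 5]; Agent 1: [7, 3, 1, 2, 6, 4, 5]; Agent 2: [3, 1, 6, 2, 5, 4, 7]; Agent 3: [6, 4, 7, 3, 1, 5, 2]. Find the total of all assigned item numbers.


Step 1: Agent 0 picks item 1
Step 2: Agent 1 picks item 7
Step 3: Agent 2 picks item 3
Step 4: Agent 3 picks item 6
Step 5: Sum = 1 + 7 + 3 + 6 = 17

17


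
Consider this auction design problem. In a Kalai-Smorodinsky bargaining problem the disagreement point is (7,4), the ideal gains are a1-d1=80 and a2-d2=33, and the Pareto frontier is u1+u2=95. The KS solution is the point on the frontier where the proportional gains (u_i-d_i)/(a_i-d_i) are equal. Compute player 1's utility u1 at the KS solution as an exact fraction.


Step 1: At the KS point, (u1-d1)/r1 = (u2-d2)/r2 = t and u1+u2 = 95
Step 2: u1 = d1 + r1*t and u2 = d2 + r2*t, so (d1 + r1*t) + (d2 + r2*t) = 95
Step 3: t = (95 - 7 - 4)/(80 + 33) = 84/113
Step 4: u1 = d1 + r1*t = 7 + 80 * 84/113 = 7511/113
Step 5: (Check: u2 = d2 + r2*t = 3224/113; u1+u2 = 7511/113 + 3224/113 = 95, on the frontier.)

7511/113


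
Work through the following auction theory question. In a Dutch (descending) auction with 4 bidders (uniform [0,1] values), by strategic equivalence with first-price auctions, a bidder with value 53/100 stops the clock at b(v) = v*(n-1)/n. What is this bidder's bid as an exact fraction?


Step 1: Dutch auctions are strategically equivalent to first-price auctions
Step 2: The equilibrium bid is b(v) = v*(n-1)/n
Step 3: b = 53/100 * 3/4
Step 4: b = 159/400

159/400


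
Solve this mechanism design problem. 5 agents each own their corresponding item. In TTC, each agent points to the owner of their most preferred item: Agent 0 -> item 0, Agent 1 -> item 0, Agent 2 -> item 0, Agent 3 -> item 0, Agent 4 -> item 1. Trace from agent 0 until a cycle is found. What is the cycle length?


Step 1: Trace the pointer graph from agent 0: 0 -> 0
Step 2: A cycle is detected when we revisit agent 0
Step 3: The cycle is: 0 -> 0
Step 4: Cycle length = 1

1


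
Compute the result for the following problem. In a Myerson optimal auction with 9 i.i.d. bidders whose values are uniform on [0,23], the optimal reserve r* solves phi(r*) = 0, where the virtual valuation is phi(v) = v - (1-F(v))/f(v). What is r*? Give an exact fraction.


Step 1: For U[0,23], F(v) = v/23 and f(v) = 1/23
Step 2: phi(v) = v - (1 - v/23)/(1/23) = v - (23 - v) = 2v - 23
Step 3: Set phi(r*) = 0: 2r* - 23 = 0
Step 4: r* = 23/2 (the number of bidders n = 9 does not enter)

23/2


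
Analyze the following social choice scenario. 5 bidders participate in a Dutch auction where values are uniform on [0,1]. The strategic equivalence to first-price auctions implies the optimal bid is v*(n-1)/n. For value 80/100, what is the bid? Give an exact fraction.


Step 1: Dutch auctions are strategically equivalent to first-price auctions
Step 2: The equilibrium bid is b(v) = v*(n-1)/n
Step 3: b = 4/5 * 4/5
Step 4: b = 16/25

16/25


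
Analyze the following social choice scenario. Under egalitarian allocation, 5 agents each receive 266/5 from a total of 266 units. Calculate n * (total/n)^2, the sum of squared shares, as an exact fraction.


Step 1: Each agent's share = 266/5
Step 2: Square of each share = (266/5)^2 = 70756/25
Step 3: Sum of squares = 5 * 70756/25 = 70756/5

70756/5


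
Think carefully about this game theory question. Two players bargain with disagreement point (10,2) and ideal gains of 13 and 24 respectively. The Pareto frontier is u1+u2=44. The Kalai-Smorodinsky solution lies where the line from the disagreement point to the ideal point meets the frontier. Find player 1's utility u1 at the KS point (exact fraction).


Step 1: At the KS point, (u1-d1)/r1 = (u2-d2)/r2 = t and u1+u2 = 44
Step 2: u1 = d1 + r1*t and u2 = d2 + r2*t, so (d1 + r1*t) + (d2 + r2*t) = 44
Step 3: t = (44 - 10 - 2)/(13 + 24) = 32/37
Step 4: u1 = d1 + r1*t = 10 + 13 * 32/37 = 786/37
Step 5: (Check: u2 = d2 + r2*t = 842/37; u1+u2 = 786/37 + 842/37 = 44, on the frontier.)

786/37


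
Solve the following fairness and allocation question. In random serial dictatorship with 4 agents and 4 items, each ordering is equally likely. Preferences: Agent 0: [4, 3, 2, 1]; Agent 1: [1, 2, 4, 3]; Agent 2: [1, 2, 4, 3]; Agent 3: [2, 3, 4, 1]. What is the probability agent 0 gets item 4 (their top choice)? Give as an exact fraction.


Step 1: Agent 0 wants item 4
Step 2: There are 24 possible orderings of agents
Step 3: In 20 orderings, agent 0 gets item 4
Step 4: Probability = 20/24 = 5/6

5/6


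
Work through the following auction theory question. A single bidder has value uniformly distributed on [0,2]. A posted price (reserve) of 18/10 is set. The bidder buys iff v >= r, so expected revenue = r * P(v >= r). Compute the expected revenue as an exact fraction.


Step 1: Posted price r = 9/5, value support [0,2]
Step 2: P(v >= r) = (2 - 9/5)/2 = 1/10
Step 3: Expected revenue = r * P(v >= r) = 9/5 * 1/10
Step 4: Revenue = 9/50

9/50


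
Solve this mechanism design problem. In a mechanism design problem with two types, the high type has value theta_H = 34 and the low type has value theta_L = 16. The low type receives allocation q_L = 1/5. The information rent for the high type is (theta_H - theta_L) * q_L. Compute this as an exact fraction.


Step 1: theta_H - theta_L = 34 - 16 = 18
Step 2: Information rent = (theta_H - theta_L) * q_L
Step 3: = 18 * 1/5
Step 4: = 18/5

18/5


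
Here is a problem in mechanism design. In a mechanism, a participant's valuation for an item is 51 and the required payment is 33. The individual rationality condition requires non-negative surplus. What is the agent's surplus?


Step 1: Surplus = value - payment = 51 - 33 = 18
Step 2: IR is satisfied (surplus >= 0)

18


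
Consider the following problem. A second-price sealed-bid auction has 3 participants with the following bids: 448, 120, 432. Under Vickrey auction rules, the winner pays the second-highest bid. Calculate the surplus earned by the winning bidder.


Step 1: Sort bids in descending order: 448, 432, 120
Step 2: The winning bid is the highest: 448
Step 3: The payment equals the second-highest bid: 432
Step 4: Surplus = winner's bid - payment = 448 - 432 = 16

16


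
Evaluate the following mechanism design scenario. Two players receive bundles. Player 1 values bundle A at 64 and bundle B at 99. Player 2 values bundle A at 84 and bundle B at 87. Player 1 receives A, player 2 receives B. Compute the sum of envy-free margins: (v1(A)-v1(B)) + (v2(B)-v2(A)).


Step 1: Player 1's margin = v1(A) - v1(B) = 64 - 99 = -35
Step 2: Player 2's margin = v2(B) - v2(A) = 87 - 84 = 3
Step 3: Total margin = -35 + 3 = -32

-32


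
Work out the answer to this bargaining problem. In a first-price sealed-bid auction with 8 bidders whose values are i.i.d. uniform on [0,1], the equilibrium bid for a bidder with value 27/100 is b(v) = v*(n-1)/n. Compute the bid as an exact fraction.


Step 1: The symmetric BNE bidding function is b(v) = v * (n-1) / n
Step 2: Substitute v = 27/100 and n = 8
Step 3: b = 27/100 * 7/8
Step 4: b = 189/800

189/800


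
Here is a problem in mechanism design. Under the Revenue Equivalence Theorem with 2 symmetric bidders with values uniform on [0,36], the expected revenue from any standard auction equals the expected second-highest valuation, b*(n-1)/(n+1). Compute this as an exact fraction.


Step 1: By Revenue Equivalence, expected revenue = b*(n-1)/(n+1)
Step 2: Substituting n = 2, b = 36
Step 3: Revenue = 36*(2-1)/(2+1) = 36*1/3
Step 4: Revenue = 36/3 = 12

12


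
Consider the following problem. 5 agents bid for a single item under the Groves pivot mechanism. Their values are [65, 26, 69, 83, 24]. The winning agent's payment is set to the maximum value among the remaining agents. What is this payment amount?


Step 1: The efficient winner is agent 3 with value 83
Step 2: Other agents' values: [65, 26, 69, 24]
Step 3: Pivot payment = max(others) = 69
Step 4: The winner pays 69

69


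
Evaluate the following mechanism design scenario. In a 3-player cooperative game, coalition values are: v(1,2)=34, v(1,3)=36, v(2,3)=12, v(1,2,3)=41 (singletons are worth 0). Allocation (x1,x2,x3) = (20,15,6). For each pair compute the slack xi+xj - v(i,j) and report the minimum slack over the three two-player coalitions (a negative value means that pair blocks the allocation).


Step 1: Slack for coalition (1,2): x1+x2 - v12 = 35 - 34 = 1
Step 2: Slack for coalition (1,3): x1+x3 - v13 = 26 - 36 = -10
Step 3: Slack for coalition (2,3): x2+x3 - v23 = 21 - 12 = 9
Step 4: Minimum slack = min(1, -10, 9) = -10, attained by (1,3); coalition (1,3) can block (slack < 0), so the allocation is not in the core

-10


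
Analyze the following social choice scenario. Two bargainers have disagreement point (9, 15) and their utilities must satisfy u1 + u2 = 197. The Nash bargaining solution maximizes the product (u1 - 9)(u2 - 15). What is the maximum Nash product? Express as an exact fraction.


Step 1: The Nash solution splits surplus symmetrically above the disagreement point
Step 2: u1 = (total + d1 - d2)/2 = (197 + 9 - 15)/2 = 191/2
Step 3: u2 = (total - d1 + d2)/2 = (197 - 9 + 15)/2 = 203/2
Step 4: Nash product = (191/2 - 9) * (203/2 - 15)
Step 5: = 173/2 * 173/2 = 29929/4

29929/4


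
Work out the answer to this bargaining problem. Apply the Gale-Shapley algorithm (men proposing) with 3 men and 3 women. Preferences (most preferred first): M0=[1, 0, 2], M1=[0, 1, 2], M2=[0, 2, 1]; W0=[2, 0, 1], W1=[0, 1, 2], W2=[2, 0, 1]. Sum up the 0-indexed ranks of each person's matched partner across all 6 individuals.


Step 1: Run Gale-Shapley (men propose, women hold best offer):
  M0 proposes to W1; she accepts
  M1 proposes to W0; she accepts
  M2 proposes to W0; she switches from M1
  M1 proposes to W1; rejected
  M1 proposes to W2; she accepts
Step 2: Final matching: W0-M2, W1-M0, W2-M1
Step 3: 0-indexed ranks (man's rank of his match, then woman's): 0 + 0 + 0 + 0 + 2 + 2
Step 4: Total rank sum = 4

4


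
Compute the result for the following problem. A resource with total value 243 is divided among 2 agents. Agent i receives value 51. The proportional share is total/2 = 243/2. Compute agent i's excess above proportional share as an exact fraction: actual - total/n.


Step 1: Proportional share = 243/2
Step 2: Agent's actual allocation = 51
Step 3: Excess = 51 - 243/2 = -141/2

-141/2


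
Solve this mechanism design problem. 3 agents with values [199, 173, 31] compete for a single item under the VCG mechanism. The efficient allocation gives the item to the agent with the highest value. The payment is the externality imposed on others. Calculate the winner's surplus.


Step 1: The winner is the agent with the highest value: agent 0 with value 199
Step 2: Values of other agents: [173, 31]
Step 3: VCG payment = max of others' values = 173
Step 4: Surplus = 199 - 173 = 26

26


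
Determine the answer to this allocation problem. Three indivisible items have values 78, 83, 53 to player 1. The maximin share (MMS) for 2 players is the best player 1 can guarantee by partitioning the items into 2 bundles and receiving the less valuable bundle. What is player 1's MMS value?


Step 1: Item values = 78, 83, 53
Step 2: Enumerate all 2-bundle partitions and take the smaller bundle:
  Partition 1: {78} vs {83,53} -> bundles 78, 136; min = 78
  Partition 2: {83} vs {78,53} -> bundles 83, 131; min = 83
  Partition 3: {53} vs {78,83} -> bundles 53, 161; min = 53
Step 3: MMS = max(78, 83, 53) = 83

83


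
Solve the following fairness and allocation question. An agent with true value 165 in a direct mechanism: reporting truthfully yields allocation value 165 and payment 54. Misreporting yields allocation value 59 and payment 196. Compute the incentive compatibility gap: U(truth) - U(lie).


Step 1: U(truth) = value - payment = 165 - 54 = 111
Step 2: U(lie) = allocation - payment = 59 - 196 = -137
Step 3: IC gap = 111 - (-137) = 248

248


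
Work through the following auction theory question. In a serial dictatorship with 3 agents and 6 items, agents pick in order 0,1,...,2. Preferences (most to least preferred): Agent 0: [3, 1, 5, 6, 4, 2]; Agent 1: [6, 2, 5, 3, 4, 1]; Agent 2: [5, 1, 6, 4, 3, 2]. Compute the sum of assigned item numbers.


Step 1: Agent 0 picks item 3
Step 2: Agent 1 picks item 6
Step 3: Agent 2 picks item 5
Step 4: Sum = 3 + 6 + 5 = 14

14


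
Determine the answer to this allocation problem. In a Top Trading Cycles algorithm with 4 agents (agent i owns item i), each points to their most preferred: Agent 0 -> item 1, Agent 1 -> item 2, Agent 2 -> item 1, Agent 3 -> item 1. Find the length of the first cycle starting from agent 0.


Step 1: Trace the pointer graph from agent 0: 0 -> 1 -> 2 -> 1
Step 2: A cycle is detected when we revisit agent 1
Step 3: The cycle is: 1 -> 2 -> 1
Step 4: Cycle length = 2

2


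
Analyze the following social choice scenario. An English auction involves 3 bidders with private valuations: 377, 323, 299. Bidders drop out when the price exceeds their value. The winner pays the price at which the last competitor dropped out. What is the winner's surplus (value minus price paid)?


Step 1: Identify the highest value: 377
Step 2: Identify the second-highest value: 323
Step 3: The final price = second-highest value = 323
Step 4: Surplus = 377 - 323 = 54

54
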